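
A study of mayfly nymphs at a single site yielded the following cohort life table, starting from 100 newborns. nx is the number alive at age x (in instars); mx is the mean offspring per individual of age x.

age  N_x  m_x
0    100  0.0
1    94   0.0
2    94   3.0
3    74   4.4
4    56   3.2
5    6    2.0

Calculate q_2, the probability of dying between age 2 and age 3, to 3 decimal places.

0.213

lx = nx/n0 = nx/100: 1, 0.94, 0.94, 0.74, 0.56, 0.06
q_2 = (l_2 − l_3) / l_2 = (0.94 − 0.74) / 0.94
     = 0.2 / 0.94 = 0.212766… → 0.213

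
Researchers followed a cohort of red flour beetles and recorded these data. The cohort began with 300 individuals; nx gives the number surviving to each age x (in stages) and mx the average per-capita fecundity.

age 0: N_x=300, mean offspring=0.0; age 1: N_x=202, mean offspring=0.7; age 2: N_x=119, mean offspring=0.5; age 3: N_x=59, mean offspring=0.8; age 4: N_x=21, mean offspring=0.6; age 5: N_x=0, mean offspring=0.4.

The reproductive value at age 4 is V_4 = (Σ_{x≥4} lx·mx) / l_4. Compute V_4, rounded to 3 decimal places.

lx = nx/n0 = nx/300: 1, 0.67333…, 0.39667…, 0.19667…, 0.07, 0
lx·mx for x ≥ 4: 0.042, 0 → sum = 0.042
V_4 = 0.042 / l_4 = 0.042 / 0.07 = 0.6 → 0.600

0.600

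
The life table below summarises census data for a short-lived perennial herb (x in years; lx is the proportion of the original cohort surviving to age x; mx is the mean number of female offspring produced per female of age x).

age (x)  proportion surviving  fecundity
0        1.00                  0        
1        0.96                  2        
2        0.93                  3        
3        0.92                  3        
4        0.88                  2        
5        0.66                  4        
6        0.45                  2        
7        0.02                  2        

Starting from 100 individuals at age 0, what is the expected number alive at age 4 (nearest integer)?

88

Expected survivors = N0 · l_4 = 100 × 0.88 = 88 → 88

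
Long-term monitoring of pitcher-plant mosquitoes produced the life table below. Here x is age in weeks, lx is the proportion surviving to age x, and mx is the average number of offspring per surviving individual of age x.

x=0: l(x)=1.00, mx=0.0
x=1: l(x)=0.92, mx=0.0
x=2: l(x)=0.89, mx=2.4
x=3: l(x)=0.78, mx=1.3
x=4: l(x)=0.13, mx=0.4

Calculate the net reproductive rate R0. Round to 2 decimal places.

lx·mx by age: 0, 0, 2.136, 1.014, 0.052
R0 = Σ lx·mx = 3.202 → 3.20

3.20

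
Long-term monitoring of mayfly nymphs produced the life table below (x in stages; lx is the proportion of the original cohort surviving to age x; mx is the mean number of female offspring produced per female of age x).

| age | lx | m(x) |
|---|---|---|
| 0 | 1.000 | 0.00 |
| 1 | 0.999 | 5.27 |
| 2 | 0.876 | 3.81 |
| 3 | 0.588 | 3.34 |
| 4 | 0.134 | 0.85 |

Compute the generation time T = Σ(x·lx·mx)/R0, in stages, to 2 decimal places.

1.71

lx·mx: 0, 5.26473, 3.33756, 1.96392, 0.1139 → R0 = 10.68011
x·lx·mx: 0, 5.26473, 6.67512, 5.89176, 0.4556 → Σ = 18.28721
T = 18.28721 / 10.68011 = 1.712268… → 1.71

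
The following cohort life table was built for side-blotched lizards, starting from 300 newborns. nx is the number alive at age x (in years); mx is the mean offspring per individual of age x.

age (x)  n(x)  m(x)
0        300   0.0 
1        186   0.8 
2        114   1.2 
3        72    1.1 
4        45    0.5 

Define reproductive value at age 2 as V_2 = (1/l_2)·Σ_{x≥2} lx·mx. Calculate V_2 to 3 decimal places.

lx = nx/n0 = nx/300: 1, 0.62, 0.38, 0.24, 0.15
lx·mx for x ≥ 2: 0.456, 0.264, 0.075 → sum = 0.795
V_2 = 0.795 / l_2 = 0.795 / 0.38 = 2.092105… → 2.092

2.092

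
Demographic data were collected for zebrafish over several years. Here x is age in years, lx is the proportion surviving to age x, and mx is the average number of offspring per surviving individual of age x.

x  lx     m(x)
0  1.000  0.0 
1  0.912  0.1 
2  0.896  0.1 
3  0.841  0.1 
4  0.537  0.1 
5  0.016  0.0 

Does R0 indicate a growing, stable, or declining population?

declining

R0 = Σ lx·mx = 0 + 0.0912 + 0.0896 + 0.0841 + 0.0537 + 0 = 0.3186
R0 < 1, so the population is declining.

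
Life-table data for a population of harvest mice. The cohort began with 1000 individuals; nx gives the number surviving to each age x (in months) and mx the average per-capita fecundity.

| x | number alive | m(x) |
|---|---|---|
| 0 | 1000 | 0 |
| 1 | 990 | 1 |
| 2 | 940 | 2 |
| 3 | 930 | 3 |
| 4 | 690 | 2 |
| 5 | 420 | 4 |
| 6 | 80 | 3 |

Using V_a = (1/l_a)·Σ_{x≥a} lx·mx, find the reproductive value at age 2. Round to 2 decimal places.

8.48

lx = nx/n0 = nx/1000: 1, 0.99, 0.94, 0.93, 0.69, 0.42, 0.08
lx·mx for x ≥ 2: 1.88, 2.79, 1.38, 1.68, 0.24 → sum = 7.97
V_2 = 7.97 / l_2 = 7.97 / 0.94 = 8.478723… → 8.48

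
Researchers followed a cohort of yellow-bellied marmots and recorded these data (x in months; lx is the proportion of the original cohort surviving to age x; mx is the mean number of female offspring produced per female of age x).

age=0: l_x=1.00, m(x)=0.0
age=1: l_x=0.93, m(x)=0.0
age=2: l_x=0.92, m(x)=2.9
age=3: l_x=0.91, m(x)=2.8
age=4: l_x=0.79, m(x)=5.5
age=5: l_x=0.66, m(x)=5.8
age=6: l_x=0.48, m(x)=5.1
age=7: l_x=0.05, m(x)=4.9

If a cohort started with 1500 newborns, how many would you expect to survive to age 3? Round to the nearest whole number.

Expected survivors = N0 · l_3 = 1500 × 0.91 = 1365 → 1365

1365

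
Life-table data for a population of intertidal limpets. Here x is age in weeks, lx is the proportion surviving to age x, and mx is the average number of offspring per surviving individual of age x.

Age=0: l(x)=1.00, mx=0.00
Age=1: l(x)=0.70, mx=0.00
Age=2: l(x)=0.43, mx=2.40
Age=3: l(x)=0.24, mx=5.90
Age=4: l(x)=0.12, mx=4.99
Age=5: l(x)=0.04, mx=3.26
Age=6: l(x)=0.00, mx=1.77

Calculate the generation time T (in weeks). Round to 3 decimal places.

lx·mx: 0, 0, 1.032, 1.416, 0.5988, 0.1304, 0 → R0 = 3.1772
x·lx·mx: 0, 0, 2.064, 4.248, 2.3952, 0.652, 0 → Σ = 9.3592
T = 9.3592 / 3.1772 = 2.945738… → 2.946

2.946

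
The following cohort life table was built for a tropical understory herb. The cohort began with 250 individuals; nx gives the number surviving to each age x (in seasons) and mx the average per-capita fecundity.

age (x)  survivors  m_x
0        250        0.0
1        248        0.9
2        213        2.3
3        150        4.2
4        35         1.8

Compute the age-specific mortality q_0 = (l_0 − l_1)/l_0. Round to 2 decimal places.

lx = nx/n0 = nx/250: 1, 0.992, 0.852, 0.6, 0.14
q_0 = (l_0 − l_1) / l_0 = (1 − 0.992) / 1
     = 0.008 / 1 = 0.008 → 0.01

0.01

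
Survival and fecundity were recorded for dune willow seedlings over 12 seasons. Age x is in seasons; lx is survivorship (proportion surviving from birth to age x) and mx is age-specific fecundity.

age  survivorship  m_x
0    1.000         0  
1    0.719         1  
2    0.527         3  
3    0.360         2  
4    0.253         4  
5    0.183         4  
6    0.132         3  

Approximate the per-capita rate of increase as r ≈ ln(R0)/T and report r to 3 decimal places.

0.525

R0 = Σ lx·mx = 0 + 0.719 + 1.581 + 0.72 + 1.012 + 0.732 + 0.396 = 5.16
Σ x·lx·mx = 16.125; T = 16.125/5.16 = 3.125
r ≈ ln(R0)/T = ln(5.16)/3.125 = 0.5251… → 0.525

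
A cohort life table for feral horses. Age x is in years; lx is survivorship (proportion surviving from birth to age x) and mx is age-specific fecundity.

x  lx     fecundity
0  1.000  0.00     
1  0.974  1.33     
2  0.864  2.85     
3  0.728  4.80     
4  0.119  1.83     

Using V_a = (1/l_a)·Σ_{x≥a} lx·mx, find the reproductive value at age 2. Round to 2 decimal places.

lx·mx for x ≥ 2: 2.4624, 3.4944, 0.21777 → sum = 6.17457
V_2 = 6.17457 / l_2 = 6.17457 / 0.864 = 7.146493… → 7.15

7.15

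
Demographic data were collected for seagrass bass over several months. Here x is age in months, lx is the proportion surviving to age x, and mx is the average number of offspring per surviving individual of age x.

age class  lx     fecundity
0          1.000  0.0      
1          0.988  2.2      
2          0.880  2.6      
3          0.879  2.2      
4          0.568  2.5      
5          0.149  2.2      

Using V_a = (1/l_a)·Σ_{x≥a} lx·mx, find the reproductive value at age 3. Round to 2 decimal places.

4.19

lx·mx for x ≥ 3: 1.9338, 1.42, 0.3278 → sum = 3.6816
V_3 = 3.6816 / l_3 = 3.6816 / 0.879 = 4.188396… → 4.19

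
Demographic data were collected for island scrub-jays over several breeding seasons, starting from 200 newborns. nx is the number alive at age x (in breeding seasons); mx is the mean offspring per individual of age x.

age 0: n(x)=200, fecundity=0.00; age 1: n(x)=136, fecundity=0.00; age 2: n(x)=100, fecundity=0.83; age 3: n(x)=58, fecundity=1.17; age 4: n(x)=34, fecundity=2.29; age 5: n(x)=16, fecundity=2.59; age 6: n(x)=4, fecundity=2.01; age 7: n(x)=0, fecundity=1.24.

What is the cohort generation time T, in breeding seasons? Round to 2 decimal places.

lx = nx/n0 = nx/200: 1, 0.68, 0.5, 0.29, 0.17, 0.08, 0.02, 0
lx·mx: 0, 0, 0.415, 0.3393, 0.3893, 0.2072, 0.0402, 0 → R0 = 1.391
x·lx·mx: 0, 0, 0.83, 1.0179, 1.5572, 1.036, 0.2412, 0 → Σ = 4.6823
T = 4.6823 / 1.391 = 3.366139… → 3.37

3.37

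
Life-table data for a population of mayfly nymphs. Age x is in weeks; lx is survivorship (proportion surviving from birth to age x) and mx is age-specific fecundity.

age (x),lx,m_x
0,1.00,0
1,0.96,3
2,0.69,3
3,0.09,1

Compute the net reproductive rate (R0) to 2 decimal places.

5.04

lx·mx by age: 0, 2.88, 2.07, 0.09
R0 = Σ lx·mx = 5.04 → 5.04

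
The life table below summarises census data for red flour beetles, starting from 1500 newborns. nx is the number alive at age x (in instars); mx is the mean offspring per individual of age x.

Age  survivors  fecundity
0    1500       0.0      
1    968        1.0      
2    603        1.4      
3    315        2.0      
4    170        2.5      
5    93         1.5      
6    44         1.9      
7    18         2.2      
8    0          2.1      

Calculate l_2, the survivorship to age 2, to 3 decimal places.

0.402

l_2 = n_2/n_0 = 603/1500 = 0.402 → 0.402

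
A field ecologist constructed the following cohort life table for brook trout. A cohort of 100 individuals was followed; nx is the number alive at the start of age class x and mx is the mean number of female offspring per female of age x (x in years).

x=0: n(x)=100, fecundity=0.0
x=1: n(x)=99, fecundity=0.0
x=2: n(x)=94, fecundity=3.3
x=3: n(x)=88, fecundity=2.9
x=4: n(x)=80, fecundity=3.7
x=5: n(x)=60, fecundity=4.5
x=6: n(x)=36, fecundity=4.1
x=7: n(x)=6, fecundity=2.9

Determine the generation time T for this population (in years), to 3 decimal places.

lx = nx/n0 = nx/100: 1, 0.99, 0.94, 0.88, 0.8, 0.6, 0.36, 0.06
lx·mx: 0, 0, 3.102, 2.552, 2.96, 2.7, 1.476, 0.174 → R0 = 12.964
x·lx·mx: 0, 0, 6.204, 7.656, 11.84, 13.5, 8.856, 1.218 → Σ = 49.274
T = 49.274 / 12.964 = 3.800833… → 3.801

3.801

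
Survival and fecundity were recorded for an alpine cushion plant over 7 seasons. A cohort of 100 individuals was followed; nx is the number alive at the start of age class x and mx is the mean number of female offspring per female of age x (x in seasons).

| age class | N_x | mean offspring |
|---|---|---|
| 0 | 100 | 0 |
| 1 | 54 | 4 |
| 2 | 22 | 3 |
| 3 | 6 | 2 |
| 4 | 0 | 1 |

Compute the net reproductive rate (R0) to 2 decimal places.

lx = nx/n0 = nx/100: 1, 0.54, 0.22, 0.06, 0
lx·mx by age: 0, 2.16, 0.66, 0.12, 0
R0 = Σ lx·mx = 2.94 → 2.94

2.94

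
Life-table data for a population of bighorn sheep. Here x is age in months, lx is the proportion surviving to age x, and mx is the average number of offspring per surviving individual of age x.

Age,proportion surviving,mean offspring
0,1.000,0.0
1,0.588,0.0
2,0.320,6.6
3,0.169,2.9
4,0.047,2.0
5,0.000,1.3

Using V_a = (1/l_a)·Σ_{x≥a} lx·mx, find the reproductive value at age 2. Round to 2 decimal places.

8.43

lx·mx for x ≥ 2: 2.112, 0.4901, 0.094, 0 → sum = 2.6961
V_2 = 2.6961 / l_2 = 2.6961 / 0.32 = 8.425313… → 8.43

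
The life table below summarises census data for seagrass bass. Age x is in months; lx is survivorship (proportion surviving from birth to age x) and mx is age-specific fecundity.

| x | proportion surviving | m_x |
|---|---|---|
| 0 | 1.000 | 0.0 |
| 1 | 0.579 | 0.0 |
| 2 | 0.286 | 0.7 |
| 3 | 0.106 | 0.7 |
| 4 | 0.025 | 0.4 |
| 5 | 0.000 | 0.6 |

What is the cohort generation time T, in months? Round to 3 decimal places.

2.331

lx·mx: 0, 0, 0.2002, 0.0742, 0.01, 0 → R0 = 0.2844
x·lx·mx: 0, 0, 0.4004, 0.2226, 0.04, 0 → Σ = 0.663
T = 0.663 / 0.2844 = 2.331224… → 2.331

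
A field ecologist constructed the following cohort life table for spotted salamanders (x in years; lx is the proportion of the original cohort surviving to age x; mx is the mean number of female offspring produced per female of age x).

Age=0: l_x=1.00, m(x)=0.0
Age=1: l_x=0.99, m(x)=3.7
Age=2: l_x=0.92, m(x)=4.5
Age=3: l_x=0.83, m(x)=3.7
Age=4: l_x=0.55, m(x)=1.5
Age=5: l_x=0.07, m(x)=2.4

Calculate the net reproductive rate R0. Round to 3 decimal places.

lx·mx by age: 0, 3.663, 4.14, 3.071, 0.825, 0.168
R0 = Σ lx·mx = 11.867 → 11.867

11.867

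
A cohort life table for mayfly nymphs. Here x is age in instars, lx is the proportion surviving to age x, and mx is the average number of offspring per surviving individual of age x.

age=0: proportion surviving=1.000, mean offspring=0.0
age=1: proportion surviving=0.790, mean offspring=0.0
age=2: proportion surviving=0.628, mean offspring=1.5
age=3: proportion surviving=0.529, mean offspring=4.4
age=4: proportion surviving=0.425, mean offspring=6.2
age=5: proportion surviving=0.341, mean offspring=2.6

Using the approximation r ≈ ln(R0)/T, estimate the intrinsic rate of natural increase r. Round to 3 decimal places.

R0 = Σ lx·mx = 0 + 0 + 0.942 + 2.3276 + 2.635 + 0.8866 = 6.7912
Σ x·lx·mx = 23.8398; T = 23.8398/6.7912 = 3.5104…
r ≈ ln(R0)/T = ln(6.7912)/3.5104… = 0.5457… → 0.546

0.546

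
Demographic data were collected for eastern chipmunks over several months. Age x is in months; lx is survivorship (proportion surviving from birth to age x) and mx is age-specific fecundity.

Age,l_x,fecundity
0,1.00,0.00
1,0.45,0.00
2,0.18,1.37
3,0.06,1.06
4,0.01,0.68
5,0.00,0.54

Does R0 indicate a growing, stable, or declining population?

declining

R0 = Σ lx·mx = 0 + 0 + 0.2466 + 0.0636 + 0.0068 + 0 = 0.317
R0 < 1, so the population is declining.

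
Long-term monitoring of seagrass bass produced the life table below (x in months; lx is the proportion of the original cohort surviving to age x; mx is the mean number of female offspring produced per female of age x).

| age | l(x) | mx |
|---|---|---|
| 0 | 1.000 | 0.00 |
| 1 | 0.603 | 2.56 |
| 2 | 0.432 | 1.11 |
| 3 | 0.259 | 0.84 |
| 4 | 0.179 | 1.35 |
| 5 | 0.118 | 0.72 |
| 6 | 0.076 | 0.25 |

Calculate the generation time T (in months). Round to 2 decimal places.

lx·mx: 0, 1.54368, 0.47952, 0.21756, 0.24165, 0.08496, 0.019 → R0 = 2.58637
x·lx·mx: 0, 1.54368, 0.95904, 0.65268, 0.9666, 0.4248, 0.114 → Σ = 4.6608
T = 4.6608 / 2.58637 = 1.802062… → 1.80

1.80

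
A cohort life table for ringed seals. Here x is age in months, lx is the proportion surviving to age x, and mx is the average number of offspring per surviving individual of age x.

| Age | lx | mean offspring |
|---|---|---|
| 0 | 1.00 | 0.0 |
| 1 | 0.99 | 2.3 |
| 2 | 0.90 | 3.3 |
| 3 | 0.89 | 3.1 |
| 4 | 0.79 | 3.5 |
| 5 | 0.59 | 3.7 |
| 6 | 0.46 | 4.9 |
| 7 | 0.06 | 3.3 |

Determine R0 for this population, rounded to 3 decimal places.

15.406

lx·mx by age: 0, 2.277, 2.97, 2.759, 2.765, 2.183, 2.254, 0.198
R0 = Σ lx·mx = 15.406 → 15.406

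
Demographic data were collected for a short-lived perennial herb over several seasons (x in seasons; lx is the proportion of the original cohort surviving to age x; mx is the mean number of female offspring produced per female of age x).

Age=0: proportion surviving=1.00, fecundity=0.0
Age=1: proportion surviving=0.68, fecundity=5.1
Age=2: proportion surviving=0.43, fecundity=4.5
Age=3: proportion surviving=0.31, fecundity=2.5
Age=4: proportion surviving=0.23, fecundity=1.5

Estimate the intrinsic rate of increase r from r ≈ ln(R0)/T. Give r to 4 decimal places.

R0 = Σ lx·mx = 0 + 3.468 + 1.935 + 0.775 + 0.345 = 6.523
Σ x·lx·mx = 11.043; T = 11.043/6.523 = 1.69293…
r ≈ ln(R0)/T = ln(6.523)/1.69293… = 1.107743… → 1.1077

1.1077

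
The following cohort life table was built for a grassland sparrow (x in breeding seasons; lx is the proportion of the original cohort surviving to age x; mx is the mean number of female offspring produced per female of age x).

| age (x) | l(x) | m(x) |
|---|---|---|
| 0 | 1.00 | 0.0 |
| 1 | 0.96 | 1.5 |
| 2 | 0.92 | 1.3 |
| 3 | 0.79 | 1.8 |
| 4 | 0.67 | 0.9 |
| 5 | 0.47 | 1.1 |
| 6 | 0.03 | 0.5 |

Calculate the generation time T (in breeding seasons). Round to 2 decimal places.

lx·mx: 0, 1.44, 1.196, 1.422, 0.603, 0.517, 0.015 → R0 = 5.193
x·lx·mx: 0, 1.44, 2.392, 4.266, 2.412, 2.585, 0.09 → Σ = 13.185
T = 13.185 / 5.193 = 2.538995… → 2.54

2.54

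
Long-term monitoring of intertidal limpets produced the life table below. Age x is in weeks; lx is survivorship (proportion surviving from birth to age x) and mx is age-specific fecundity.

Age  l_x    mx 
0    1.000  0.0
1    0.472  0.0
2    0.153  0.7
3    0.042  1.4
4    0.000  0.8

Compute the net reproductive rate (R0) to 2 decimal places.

lx·mx by age: 0, 0, 0.1071, 0.0588, 0
R0 = Σ lx·mx = 0.1659 → 0.17

0.17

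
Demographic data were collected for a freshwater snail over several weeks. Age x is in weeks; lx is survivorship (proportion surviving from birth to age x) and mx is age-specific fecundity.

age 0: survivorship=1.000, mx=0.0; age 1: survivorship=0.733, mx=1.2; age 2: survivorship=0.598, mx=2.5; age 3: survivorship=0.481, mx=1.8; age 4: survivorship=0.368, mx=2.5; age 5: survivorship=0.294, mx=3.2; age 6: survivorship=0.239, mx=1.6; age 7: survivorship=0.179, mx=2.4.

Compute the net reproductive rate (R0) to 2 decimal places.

5.91

lx·mx by age: 0, 0.8796, 1.495, 0.8658, 0.92, 0.9408, 0.3824, 0.4296
R0 = Σ lx·mx = 5.9132 → 5.91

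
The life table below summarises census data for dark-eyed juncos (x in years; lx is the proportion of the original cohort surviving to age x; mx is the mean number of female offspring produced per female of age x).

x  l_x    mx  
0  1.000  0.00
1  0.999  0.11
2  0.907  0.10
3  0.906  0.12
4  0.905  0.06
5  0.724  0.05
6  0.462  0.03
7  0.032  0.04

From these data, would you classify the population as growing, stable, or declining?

R0 = Σ lx·mx = 0 + 0.10989 + 0.0907 + 0.10872 + 0.0543 + 0.0362 + 0.01386 + 0.00128 = 0.41495
R0 < 1, so the population is declining.

declining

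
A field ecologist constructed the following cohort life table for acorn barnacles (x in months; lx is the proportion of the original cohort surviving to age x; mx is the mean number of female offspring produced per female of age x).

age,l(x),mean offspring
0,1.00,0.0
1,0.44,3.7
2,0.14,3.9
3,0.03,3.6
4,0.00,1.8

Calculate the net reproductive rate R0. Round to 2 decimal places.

2.28

lx·mx by age: 0, 1.628, 0.546, 0.108, 0
R0 = Σ lx·mx = 2.282 → 2.28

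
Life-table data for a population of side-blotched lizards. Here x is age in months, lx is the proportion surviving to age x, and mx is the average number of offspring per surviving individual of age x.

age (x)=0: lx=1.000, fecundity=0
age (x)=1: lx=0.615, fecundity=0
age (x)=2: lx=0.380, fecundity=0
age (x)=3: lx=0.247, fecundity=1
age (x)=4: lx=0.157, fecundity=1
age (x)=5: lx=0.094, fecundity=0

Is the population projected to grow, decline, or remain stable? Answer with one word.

declining

R0 = Σ lx·mx = 0 + 0 + 0 + 0.247 + 0.157 + 0 = 0.404
R0 < 1, so the population is declining.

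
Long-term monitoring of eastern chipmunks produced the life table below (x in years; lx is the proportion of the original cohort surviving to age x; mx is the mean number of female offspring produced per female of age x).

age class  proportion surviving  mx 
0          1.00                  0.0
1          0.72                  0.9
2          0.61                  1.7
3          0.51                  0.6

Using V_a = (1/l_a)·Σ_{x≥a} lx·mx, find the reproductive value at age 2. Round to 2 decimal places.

lx·mx for x ≥ 2: 1.037, 0.306 → sum = 1.343
V_2 = 1.343 / l_2 = 1.343 / 0.61 = 2.201639… → 2.20

2.20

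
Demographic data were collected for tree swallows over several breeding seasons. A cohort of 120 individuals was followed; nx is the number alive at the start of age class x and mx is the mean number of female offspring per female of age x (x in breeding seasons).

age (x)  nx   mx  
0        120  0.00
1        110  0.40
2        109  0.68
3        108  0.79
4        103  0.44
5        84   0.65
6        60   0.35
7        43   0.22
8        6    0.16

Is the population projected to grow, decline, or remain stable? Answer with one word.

growing

lx = nx/n0 = nx/120: 1, 0.91667…, 0.90833…, 0.9, 0.85833…, 0.7, 0.5, 0.35833…, 0.05
R0 = Σ lx·mx = 0 + 0.366667… + 0.617667… + 0.711 + 0.377667… + 0.455 + 0.175 + 0.078833… + 0.008 = 2.789833…
R0 > 1, so the population is growing.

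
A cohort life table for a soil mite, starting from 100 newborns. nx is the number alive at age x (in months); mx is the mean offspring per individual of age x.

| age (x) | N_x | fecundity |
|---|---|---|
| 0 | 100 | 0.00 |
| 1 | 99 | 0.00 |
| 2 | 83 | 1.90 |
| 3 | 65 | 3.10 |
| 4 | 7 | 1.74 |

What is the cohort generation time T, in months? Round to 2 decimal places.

lx = nx/n0 = nx/100: 1, 0.99, 0.83, 0.65, 0.07
lx·mx: 0, 0, 1.577, 2.015, 0.1218 → R0 = 3.7138
x·lx·mx: 0, 0, 3.154, 6.045, 0.4872 → Σ = 9.6862
T = 9.6862 / 3.7138 = 2.608164… → 2.61

2.61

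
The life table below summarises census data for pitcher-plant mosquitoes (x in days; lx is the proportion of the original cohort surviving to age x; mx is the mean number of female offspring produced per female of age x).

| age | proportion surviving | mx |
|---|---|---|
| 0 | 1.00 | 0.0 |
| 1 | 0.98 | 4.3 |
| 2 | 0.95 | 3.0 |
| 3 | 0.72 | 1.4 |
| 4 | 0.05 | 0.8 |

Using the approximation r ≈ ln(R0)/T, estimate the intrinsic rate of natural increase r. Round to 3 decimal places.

1.296

R0 = Σ lx·mx = 0 + 4.214 + 2.85 + 1.008 + 0.04 = 8.112
Σ x·lx·mx = 13.098; T = 13.098/8.112 = 1.61464…
r ≈ ln(R0)/T = ln(8.112)/1.61464… = 1.29647… → 1.296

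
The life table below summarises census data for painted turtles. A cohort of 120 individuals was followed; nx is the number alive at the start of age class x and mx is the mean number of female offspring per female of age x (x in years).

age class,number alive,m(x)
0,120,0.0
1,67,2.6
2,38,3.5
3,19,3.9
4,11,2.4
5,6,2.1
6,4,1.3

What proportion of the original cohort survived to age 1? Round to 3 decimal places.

0.558

l_1 = n_1/n_0 = 67/120 = 0.558333… → 0.558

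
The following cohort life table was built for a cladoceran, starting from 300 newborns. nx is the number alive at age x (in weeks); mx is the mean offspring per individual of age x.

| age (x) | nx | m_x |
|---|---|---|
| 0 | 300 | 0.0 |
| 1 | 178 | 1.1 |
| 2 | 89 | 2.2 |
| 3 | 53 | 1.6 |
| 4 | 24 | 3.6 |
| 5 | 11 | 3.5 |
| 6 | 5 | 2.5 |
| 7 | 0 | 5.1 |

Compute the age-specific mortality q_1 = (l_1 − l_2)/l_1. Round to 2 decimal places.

lx = nx/n0 = nx/300: 1, 0.59333…, 0.29667…, 0.17667…, 0.08, 0.03667…, 0.01667…, 0
q_1 = (l_1 − l_2) / l_1 = (0.593333… − 0.296667…) / 0.593333…
     = 0.296667… / 0.593333… = 0.5… → 0.50

0.50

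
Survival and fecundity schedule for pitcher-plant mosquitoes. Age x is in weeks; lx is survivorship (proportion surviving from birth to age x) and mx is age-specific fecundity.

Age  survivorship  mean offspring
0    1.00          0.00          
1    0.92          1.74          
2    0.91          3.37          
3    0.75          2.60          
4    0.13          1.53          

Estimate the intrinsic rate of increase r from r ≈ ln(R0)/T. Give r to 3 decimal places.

0.910

R0 = Σ lx·mx = 0 + 1.6008 + 3.0667 + 1.95 + 0.1989 = 6.8164
Σ x·lx·mx = 14.3798; T = 14.3798/6.8164 = 2.10959…
r ≈ ln(R0)/T = ln(6.8164)/2.10959… = 0.90981… → 0.910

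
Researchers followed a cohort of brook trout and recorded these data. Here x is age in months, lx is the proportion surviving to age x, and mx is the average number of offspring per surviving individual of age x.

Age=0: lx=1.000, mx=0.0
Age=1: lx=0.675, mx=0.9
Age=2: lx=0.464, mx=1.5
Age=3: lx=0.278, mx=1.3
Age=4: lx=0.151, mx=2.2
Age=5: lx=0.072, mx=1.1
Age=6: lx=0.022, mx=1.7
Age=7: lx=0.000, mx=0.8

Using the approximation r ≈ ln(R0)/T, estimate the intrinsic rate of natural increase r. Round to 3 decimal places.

R0 = Σ lx·mx = 0 + 0.6075 + 0.696 + 0.3614 + 0.3322 + 0.0792 + 0.0374 + 0 = 2.1137
Σ x·lx·mx = 5.0329; T = 5.0329/2.1137 = 2.38109…
r ≈ ln(R0)/T = ln(2.1137)/2.38109… = 0.31433… → 0.314

0.314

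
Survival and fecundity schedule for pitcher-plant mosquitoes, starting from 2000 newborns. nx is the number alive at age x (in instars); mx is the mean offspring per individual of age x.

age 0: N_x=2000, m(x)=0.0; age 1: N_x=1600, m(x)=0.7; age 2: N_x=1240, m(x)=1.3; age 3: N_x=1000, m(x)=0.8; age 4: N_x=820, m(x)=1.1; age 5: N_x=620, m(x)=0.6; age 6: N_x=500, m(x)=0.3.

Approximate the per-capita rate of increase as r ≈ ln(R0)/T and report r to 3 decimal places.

0.343

lx = nx/n0 = nx/2000: 1, 0.8, 0.62, 0.5, 0.41, 0.31, 0.25
R0 = Σ lx·mx = 0 + 0.56 + 0.806 + 0.4 + 0.451 + 0.186 + 0.075 = 2.478
Σ x·lx·mx = 6.556; T = 6.556/2.478 = 2.64568…
r ≈ ln(R0)/T = ln(2.478)/2.64568… = 0.34299… → 0.343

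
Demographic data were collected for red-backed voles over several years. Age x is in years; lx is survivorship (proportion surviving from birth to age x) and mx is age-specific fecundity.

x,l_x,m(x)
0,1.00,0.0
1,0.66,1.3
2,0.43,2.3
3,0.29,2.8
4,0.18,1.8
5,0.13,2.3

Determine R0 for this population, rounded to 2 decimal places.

3.28

lx·mx by age: 0, 0.858, 0.989, 0.812, 0.324, 0.299
R0 = Σ lx·mx = 3.282 → 3.28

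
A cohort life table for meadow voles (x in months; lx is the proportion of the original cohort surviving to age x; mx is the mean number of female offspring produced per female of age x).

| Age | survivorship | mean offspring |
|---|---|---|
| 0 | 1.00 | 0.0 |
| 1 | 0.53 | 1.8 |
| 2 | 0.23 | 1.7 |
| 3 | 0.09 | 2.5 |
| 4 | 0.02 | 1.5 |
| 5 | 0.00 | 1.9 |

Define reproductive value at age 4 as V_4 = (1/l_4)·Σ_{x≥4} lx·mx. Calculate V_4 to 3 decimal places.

1.500

lx·mx for x ≥ 4: 0.03, 0 → sum = 0.03
V_4 = 0.03 / l_4 = 0.03 / 0.02 = 1.5 → 1.500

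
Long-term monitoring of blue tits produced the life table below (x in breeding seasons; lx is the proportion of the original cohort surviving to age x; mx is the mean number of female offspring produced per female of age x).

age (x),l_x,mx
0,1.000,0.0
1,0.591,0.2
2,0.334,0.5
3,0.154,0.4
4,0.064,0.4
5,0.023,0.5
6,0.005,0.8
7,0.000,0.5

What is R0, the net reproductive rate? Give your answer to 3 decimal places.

lx·mx by age: 0, 0.1182, 0.167, 0.0616, 0.0256, 0.0115, 0.004, 0
R0 = Σ lx·mx = 0.3879 → 0.388

0.388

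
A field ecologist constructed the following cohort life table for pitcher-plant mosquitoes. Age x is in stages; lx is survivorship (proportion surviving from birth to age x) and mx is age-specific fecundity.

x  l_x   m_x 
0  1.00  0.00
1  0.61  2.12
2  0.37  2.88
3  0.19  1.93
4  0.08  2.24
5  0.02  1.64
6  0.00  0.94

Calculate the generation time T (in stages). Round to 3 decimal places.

lx·mx: 0, 1.2932, 1.0656, 0.3667, 0.1792, 0.0328, 0 → R0 = 2.9375
x·lx·mx: 0, 1.2932, 2.1312, 1.1001, 0.7168, 0.164, 0 → Σ = 5.4053
T = 5.4053 / 2.9375 = 1.840102… → 1.840

1.840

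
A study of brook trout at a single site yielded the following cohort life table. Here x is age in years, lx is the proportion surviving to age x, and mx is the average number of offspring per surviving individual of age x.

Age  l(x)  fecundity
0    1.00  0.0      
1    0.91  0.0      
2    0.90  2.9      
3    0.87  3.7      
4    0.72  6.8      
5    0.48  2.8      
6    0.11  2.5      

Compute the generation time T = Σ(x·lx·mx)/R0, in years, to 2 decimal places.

3.47

lx·mx: 0, 0, 2.61, 3.219, 4.896, 1.344, 0.275 → R0 = 12.344
x·lx·mx: 0, 0, 5.22, 9.657, 19.584, 6.72, 1.65 → Σ = 42.831
T = 42.831 / 12.344 = 3.469783… → 3.47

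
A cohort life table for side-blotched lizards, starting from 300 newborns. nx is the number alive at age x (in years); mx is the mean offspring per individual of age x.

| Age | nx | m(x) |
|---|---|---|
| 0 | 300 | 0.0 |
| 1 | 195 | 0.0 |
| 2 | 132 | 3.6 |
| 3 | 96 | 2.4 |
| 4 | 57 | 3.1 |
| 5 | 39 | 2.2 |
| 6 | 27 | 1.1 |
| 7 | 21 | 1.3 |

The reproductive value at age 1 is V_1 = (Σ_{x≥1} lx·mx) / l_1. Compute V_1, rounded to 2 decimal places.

lx = nx/n0 = nx/300: 1, 0.65, 0.44, 0.32, 0.19, 0.13, 0.09, 0.07
lx·mx for x ≥ 1: 0, 1.584, 0.768, 0.589, 0.286, 0.099, 0.091 → sum = 3.417
V_1 = 3.417 / l_1 = 3.417 / 0.65 = 5.256923… → 5.26

5.26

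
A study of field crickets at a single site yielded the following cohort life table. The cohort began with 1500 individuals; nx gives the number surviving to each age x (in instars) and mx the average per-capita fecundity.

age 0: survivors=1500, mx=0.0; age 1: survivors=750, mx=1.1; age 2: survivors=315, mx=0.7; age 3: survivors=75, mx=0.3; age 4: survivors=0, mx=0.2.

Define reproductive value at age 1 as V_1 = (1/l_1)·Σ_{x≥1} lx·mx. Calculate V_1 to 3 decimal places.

lx = nx/n0 = nx/1500: 1, 0.5, 0.21, 0.05, 0
lx·mx for x ≥ 1: 0.55, 0.147, 0.015, 0 → sum = 0.712
V_1 = 0.712 / l_1 = 0.712 / 0.5 = 1.424 → 1.424

1.424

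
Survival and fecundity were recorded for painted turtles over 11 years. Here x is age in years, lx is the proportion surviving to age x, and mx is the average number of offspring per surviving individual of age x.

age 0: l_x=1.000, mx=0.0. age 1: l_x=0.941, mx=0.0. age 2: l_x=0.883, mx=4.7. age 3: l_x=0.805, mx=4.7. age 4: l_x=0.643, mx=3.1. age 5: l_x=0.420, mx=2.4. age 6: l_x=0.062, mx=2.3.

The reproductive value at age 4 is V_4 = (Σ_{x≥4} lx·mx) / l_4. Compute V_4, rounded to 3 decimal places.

4.889

lx·mx for x ≥ 4: 1.9933, 1.008, 0.1426 → sum = 3.1439
V_4 = 3.1439 / l_4 = 3.1439 / 0.643 = 4.889425… → 4.889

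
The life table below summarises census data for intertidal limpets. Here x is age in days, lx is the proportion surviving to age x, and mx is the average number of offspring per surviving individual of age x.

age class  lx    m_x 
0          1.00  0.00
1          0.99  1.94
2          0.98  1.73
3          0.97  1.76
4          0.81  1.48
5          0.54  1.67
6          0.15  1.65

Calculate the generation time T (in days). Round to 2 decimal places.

lx·mx: 0, 1.9206, 1.6954, 1.7072, 1.1988, 0.9018, 0.2475 → R0 = 7.6713
x·lx·mx: 0, 1.9206, 3.3908, 5.1216, 4.7952, 4.509, 1.485 → Σ = 21.2222
T = 21.2222 / 7.6713 = 2.766441… → 2.77

2.77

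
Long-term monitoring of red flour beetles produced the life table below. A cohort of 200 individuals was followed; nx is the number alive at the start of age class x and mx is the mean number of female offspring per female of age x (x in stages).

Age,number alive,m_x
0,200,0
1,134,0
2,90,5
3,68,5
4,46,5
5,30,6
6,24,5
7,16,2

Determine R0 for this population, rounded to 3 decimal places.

6.760

lx = nx/n0 = nx/200: 1, 0.67, 0.45, 0.34, 0.23, 0.15, 0.12, 0.08
lx·mx by age: 0, 0, 2.25, 1.7, 1.15, 0.9, 0.6, 0.16
R0 = Σ lx·mx = 6.76 → 6.760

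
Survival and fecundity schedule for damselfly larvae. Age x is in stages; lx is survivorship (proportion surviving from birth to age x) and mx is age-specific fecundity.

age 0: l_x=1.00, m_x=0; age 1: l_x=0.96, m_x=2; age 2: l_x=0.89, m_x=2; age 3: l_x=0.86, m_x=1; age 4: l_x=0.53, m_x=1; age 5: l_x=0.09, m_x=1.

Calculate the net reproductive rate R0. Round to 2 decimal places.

lx·mx by age: 0, 1.92, 1.78, 0.86, 0.53, 0.09
R0 = Σ lx·mx = 5.18 → 5.18

5.18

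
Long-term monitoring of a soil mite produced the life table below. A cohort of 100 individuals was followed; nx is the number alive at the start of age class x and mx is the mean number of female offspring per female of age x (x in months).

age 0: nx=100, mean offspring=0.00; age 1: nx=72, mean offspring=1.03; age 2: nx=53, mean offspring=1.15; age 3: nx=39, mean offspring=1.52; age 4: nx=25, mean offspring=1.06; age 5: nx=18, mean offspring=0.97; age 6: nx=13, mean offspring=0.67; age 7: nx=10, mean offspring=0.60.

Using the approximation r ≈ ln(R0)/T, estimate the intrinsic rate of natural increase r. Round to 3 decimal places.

lx = nx/n0 = nx/100: 1, 0.72, 0.53, 0.39, 0.25, 0.18, 0.13, 0.1
R0 = Σ lx·mx = 0 + 0.7416 + 0.6095 + 0.5928 + 0.265 + 0.1746 + 0.0871 + 0.06 = 2.5306
Σ x·lx·mx = 6.6146; T = 6.6146/2.5306 = 2.61385…
r ≈ ln(R0)/T = ln(2.5306)/2.61385… = 0.35521… → 0.355

0.355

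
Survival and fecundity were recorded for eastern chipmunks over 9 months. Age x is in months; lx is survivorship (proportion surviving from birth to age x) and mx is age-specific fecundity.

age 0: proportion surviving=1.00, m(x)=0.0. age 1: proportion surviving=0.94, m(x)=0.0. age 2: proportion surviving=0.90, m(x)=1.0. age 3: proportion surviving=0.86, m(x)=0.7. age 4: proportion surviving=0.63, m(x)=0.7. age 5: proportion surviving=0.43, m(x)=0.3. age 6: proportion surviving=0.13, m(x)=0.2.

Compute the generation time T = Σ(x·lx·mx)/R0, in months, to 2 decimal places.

lx·mx: 0, 0, 0.9, 0.602, 0.441, 0.129, 0.026 → R0 = 2.098
x·lx·mx: 0, 0, 1.8, 1.806, 1.764, 0.645, 0.156 → Σ = 6.171
T = 6.171 / 2.098 = 2.941373… → 2.94

2.94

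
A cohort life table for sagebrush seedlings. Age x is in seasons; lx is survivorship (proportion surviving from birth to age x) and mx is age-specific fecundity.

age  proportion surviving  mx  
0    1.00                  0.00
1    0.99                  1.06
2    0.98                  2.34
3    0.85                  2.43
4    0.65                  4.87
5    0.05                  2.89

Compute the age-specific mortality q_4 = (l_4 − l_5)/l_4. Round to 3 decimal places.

0.923

q_4 = (l_4 − l_5) / l_4 = (0.65 − 0.05) / 0.65
     = 0.6 / 0.65 = 0.923077… → 0.923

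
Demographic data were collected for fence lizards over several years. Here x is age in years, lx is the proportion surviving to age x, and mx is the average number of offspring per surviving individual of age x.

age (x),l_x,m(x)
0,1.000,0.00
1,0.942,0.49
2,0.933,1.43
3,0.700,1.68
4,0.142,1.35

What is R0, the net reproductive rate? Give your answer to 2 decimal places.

3.16

lx·mx by age: 0, 0.46158, 1.33419, 1.176, 0.1917
R0 = Σ lx·mx = 3.16347 → 3.16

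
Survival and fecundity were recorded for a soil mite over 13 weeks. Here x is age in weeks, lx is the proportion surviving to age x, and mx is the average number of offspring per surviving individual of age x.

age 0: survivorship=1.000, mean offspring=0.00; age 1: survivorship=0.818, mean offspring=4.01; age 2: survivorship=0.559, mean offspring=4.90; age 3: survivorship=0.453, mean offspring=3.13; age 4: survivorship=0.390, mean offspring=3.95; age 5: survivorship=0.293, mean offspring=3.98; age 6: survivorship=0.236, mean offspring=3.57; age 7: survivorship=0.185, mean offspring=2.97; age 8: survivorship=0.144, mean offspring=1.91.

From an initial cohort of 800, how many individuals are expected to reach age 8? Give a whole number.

115

Expected survivors = N0 · l_8 = 800 × 0.144 = 115.2 → 115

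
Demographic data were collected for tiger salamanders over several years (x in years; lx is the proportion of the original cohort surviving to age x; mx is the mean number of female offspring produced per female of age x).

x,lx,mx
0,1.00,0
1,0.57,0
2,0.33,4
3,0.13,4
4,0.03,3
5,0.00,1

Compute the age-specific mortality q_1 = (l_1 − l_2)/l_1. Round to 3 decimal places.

q_1 = (l_1 − l_2) / l_1 = (0.57 − 0.33) / 0.57
     = 0.24 / 0.57 = 0.421053… → 0.421

0.421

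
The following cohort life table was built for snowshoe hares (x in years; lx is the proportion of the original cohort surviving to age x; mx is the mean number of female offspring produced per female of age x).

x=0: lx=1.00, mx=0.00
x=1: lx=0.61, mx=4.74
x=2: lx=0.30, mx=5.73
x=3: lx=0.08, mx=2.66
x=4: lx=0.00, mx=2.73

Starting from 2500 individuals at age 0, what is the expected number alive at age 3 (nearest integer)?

200

Expected survivors = N0 · l_3 = 2500 × 0.08 = 200 → 200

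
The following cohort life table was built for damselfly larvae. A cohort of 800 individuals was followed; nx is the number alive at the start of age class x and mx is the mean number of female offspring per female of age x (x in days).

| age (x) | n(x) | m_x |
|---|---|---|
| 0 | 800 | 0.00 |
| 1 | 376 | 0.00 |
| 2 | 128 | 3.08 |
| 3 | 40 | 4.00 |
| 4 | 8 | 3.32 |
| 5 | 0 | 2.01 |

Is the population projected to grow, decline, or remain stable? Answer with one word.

lx = nx/n0 = nx/800: 1, 0.47, 0.16, 0.05, 0.01, 0
R0 = Σ lx·mx = 0 + 0 + 0.4928 + 0.2 + 0.0332 + 0 = 0.726
R0 < 1, so the population is declining.

declining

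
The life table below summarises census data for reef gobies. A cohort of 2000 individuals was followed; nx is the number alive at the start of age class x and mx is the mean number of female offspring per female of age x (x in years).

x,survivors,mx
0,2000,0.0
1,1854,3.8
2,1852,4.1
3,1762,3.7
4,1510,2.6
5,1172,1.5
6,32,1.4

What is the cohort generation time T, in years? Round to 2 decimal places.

lx = nx/n0 = nx/2000: 1, 0.927, 0.926, 0.881, 0.755, 0.586, 0.016
lx·mx: 0, 3.5226, 3.7966, 3.2597, 1.963, 0.879, 0.0224 → R0 = 13.4433
x·lx·mx: 0, 3.5226, 7.5932, 9.7791, 7.852, 4.395, 0.1344 → Σ = 33.2763
T = 33.2763 / 13.4433 = 2.475307… → 2.48

2.48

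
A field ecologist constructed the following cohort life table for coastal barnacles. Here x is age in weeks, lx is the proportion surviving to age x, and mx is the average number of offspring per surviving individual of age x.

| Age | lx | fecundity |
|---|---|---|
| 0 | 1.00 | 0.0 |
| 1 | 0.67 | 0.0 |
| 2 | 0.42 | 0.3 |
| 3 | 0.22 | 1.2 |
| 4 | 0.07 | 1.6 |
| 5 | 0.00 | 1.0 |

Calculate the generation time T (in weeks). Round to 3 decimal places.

lx·mx: 0, 0, 0.126, 0.264, 0.112, 0 → R0 = 0.502
x·lx·mx: 0, 0, 0.252, 0.792, 0.448, 0 → Σ = 1.492
T = 1.492 / 0.502 = 2.972112… → 2.972

2.972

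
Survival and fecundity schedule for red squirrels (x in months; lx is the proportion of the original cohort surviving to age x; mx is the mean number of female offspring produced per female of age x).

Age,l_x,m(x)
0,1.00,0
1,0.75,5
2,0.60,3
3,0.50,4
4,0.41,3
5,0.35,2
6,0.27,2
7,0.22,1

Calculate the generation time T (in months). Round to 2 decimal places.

2.59

lx·mx: 0, 3.75, 1.8, 2, 1.23, 0.7, 0.54, 0.22 → R0 = 10.24
x·lx·mx: 0, 3.75, 3.6, 6, 4.92, 3.5, 3.24, 1.54 → Σ = 26.55
T = 26.55 / 10.24 = 2.592773… → 2.59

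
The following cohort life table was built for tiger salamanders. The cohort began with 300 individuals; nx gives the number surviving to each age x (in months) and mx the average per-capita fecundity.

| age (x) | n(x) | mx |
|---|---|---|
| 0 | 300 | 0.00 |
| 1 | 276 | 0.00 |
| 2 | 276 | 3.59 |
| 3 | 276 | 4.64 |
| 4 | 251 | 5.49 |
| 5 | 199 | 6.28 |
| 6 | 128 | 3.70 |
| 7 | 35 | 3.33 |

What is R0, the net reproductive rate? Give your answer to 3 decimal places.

lx = nx/n0 = nx/300: 1, 0.92, 0.92, 0.92, 0.83667…, 0.66333…, 0.42667…, 0.11667…
lx·mx by age: 0, 0, 3.3028, 4.2688, 4.5933…, 4.165733…, 1.578667…, 0.3885…
R0 = Σ lx·mx = 18.2978… → 18.298

18.298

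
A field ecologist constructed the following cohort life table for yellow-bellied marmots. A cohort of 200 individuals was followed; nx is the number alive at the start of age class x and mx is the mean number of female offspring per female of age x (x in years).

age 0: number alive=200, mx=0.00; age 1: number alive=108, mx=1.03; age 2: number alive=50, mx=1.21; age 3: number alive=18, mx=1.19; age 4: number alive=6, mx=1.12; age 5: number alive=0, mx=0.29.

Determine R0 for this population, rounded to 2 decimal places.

1.00

lx = nx/n0 = nx/200: 1, 0.54, 0.25, 0.09, 0.03, 0
lx·mx by age: 0, 0.5562, 0.3025, 0.1071, 0.0336, 0
R0 = Σ lx·mx = 0.9994 → 1.00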